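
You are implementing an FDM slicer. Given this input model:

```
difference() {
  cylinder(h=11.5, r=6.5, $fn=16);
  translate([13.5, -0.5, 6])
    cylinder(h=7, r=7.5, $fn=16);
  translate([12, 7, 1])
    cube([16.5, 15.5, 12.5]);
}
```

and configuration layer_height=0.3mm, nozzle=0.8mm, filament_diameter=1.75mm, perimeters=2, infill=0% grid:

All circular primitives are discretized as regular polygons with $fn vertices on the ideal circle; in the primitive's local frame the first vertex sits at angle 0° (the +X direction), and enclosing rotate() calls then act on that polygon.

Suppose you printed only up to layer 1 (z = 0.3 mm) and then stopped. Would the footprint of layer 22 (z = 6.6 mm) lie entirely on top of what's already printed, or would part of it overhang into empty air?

entirely on top

Compare the two slices. At z = 0.3: the r=6.5 cylinder contributes a regular 16-gon of circumradius 6.5 (area = (16/2)·6.500²·sin(360°/16) = 129.35 mm²); the cylinder at (13.5, -0.5) is not intersected at this z (z outside [6, 13]); the cube at (12, 7) does not reach this height (z outside [1, 13.5]); After the difference (first − rest): none of the subtracted shapes is present at this height, so the r=6.5 cylinder is unchanged — area = 129.35 mm². At z = 6.6: the r=6.5 cylinder contributes a regular 16-gon of circumradius 6.5 (area = (16/2)·6.500²·sin(360°/16) = 129.35 mm²); the r=7.5 cylinder at (13.5, -0.5) contributes a regular 16-gon of circumradius 7.5 (area = (16/2)·7.500²·sin(360°/16) = 172.21 mm²); the cube at (12, 7) is present — its section is the full 16.5×15.5 rectangle (area 255.75 mm²); Taking the first minus the rest: starting from the r=6.5 cylinder (129.35 mm²), the r=7.5 cylinder at (13.5, -0.5) partially overlaps it — only the 0.60 mm² overlap (of its 172.21 mm²) is removed, clipping the outline; the 16.5×15.5 cube at (12, 7) misses the remaining region (no effect) — area = 128.74 mm². Checking containment: the cross-section at z = 6.6 is a subset of the cross-section at z = 0.3.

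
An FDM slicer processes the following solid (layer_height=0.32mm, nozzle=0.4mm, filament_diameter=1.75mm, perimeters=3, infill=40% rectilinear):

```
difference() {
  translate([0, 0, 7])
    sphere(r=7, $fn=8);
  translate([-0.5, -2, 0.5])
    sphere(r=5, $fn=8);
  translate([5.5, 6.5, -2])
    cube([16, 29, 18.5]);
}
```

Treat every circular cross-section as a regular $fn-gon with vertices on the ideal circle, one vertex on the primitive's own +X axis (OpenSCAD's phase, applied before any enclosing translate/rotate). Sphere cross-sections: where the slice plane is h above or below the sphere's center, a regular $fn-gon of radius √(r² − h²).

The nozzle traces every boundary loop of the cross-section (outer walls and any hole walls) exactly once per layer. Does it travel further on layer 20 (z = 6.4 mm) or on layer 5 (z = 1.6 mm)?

layer 20 (z = 6.4 mm)

Layer 20 (z = 6.4): the r=7 sphere contributes a regular 8-gon of circumradius √(7²−0.6²) = 6.974 (perimeter = 2·8·6.974·sin(180°/8) = 42.70 mm); the sphere at (-0.5, -2) is not intersected at this z (|z−center|=5.900 > r=5); the cube at (5.5, 6.5) is present — its section is the full 16×29 rectangle (perimeter 90.00 mm); Taking the first minus the rest: starting from the r=7 sphere, the 16×29 cube at (5.5, 6.5) misses the remaining region (no effect) — boundary = 42.70 mm. So its perimeter = 42.70 mm. Layer 5 (z = 1.6): the sphere: section is a regular 8-gon, circumradius = √(r²−h²) = √(7²−5.4²) = 4.454 (perimeter = 2·8·4.454·sin(180°/8) = 27.27 mm); the sphere at (-0.5, -2): section is a regular 8-gon, circumradius = √(r²−h²) = √(5²−1.1²) = 4.877 (perimeter = 2·8·4.877·sin(180°/8) = 29.86 mm); the cube at (5.5, 6.5) (footprint 16×29) is included at this height (perimeter 90.00 mm); Subtracting the remaining from the first: starting from the r=7 sphere, the r=5 sphere at (-0.5, -2) partially overlaps it — only the 43.21 mm² overlap (of its 67.29 mm²) is removed, clipping the outline; the 16×29 cube at (5.5, 6.5) misses the remaining region (no effect) — boundary = 23.29 mm. So its perimeter = 23.29 mm. Layer 20 is larger (42.70 vs 23.29 mm).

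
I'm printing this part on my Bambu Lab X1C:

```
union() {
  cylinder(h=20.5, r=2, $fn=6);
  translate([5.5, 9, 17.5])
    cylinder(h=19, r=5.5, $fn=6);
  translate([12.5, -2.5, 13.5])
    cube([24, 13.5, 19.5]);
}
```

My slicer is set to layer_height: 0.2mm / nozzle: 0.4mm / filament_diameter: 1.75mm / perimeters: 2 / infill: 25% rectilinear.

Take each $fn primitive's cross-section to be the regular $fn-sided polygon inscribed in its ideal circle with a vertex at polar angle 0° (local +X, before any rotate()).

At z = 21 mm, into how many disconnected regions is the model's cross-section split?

2

At z = 21 mm: the cylinder is absent (z outside [0, 20.5]); the r=5.5 cylinder at (5.5, 9) contributes a regular 6-gon of circumradius 5.5; the cube at (12.5, -2.5) is present — its section is the full 24×13.5 rectangle; Merging all regions: the 2 present regions are separate (no shared area or edge), so areas and boundary lengths simply add and each stays a separate island — 2 connected regions. The result has 2 disconnected regions.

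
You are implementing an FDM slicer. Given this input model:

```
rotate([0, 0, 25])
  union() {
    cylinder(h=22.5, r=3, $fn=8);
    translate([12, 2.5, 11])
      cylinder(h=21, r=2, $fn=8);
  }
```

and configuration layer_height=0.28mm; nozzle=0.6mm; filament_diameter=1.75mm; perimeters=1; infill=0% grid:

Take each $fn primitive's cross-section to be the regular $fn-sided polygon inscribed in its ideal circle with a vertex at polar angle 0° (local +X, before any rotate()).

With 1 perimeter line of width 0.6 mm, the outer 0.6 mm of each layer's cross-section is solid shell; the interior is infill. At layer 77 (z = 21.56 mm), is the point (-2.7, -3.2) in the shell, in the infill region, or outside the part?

At z = 21.56 mm: the cylinder: section is a regular 8-gon, circumradius r=3; the r=2 cylinder at (12, 2.5) contributes a regular 8-gon of circumradius 2; Taking the union: the 2 present regions are separate (no shared area or edge), so areas and boundary lengths simply add and each stays a separate island — 2 connected regions; (rotated 25° about Z; rotation is an isometry so areas/perimeters/island counts are preserved). Overall, the cross-section has 2 separate islands. Undo the 25° rotation: the query point maps to (-3.799, -1.759) in the un-rotated model frame. The nearest boundary edge runs (-2.12, -2.12)→(-3.00, 0.00); distance from the point to it = 1.41 mm. The point is not inside any of the regions above, so it lies outside the cross-section (1.41 mm from the nearest boundary).

outside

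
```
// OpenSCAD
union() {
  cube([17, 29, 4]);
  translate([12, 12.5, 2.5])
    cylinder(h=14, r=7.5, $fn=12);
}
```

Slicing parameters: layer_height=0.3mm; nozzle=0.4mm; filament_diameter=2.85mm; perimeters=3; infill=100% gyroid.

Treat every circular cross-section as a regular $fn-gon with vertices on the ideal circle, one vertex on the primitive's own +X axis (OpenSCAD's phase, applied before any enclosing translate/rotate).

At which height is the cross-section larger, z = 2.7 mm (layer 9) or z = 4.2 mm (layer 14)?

Layer 9 (z = 2.7): the 17×29 cube contributes its full rectangle (area 493.00 mm²); the r=7.5 cylinder at (12, 12.5) gives a regular 12-gon of circumradius 7.5 (constant along its height) (area = (12/2)·7.500²·sin(360°/12) = 168.75 mm²); Taking the union: the regions partially overlap — summed areas 661.75 mm² minus the doubly-counted overlap 151.53 mm² gives 510.22 mm² — area = 510.22 mm². So its area = 510.22 mm². Layer 14 (z = 4.2): the cube does not reach this height (z outside [0, 4]); the cylinder at (12, 12.5): section is a regular 12-gon, circumradius r=7.5 (area = (12/2)·7.500²·sin(360°/12) = 168.75 mm²); Merging all regions: only the r=7.5 cylinder at (12, 12.5) is present, so the union is just that shape — area = 168.75 mm². So its area = 168.75 mm². Layer 9 is larger (510.22 vs 168.75 mm²).

layer 9 (z = 2.7 mm)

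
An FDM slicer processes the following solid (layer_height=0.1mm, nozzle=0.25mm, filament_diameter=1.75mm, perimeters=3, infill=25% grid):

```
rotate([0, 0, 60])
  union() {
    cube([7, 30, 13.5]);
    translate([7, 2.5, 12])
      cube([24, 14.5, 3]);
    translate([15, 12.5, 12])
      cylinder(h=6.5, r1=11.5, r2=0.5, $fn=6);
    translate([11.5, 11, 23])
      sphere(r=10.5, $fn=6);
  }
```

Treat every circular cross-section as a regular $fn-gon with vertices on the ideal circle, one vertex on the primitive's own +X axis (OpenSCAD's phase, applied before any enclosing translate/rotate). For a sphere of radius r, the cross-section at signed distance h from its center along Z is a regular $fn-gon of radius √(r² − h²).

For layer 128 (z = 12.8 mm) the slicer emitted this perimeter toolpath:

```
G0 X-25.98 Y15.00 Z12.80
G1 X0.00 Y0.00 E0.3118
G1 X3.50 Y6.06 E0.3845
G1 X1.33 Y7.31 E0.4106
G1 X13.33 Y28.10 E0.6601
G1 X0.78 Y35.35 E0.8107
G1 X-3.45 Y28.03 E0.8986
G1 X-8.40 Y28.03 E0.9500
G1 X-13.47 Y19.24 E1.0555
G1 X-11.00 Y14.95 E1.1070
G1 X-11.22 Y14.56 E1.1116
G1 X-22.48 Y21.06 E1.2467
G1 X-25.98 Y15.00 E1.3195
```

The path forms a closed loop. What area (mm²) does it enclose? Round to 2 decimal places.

Apply the shoelace formula to the sequence of (X, Y) vertices; enclosed area = 612.03 mm².

612.03 mm²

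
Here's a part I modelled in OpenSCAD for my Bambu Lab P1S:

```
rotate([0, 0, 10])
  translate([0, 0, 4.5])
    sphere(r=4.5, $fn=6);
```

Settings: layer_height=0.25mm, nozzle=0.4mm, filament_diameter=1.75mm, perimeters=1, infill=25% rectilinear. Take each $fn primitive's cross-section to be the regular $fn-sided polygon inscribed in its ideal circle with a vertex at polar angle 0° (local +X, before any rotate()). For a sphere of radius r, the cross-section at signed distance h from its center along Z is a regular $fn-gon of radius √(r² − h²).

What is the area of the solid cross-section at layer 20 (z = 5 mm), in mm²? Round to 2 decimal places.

At z = 5 mm: the r=4.5 sphere slices to a regular 6-gon of circumradius 4.472 (√(r²−h²) with h=0.5 from center) (area = (6/2)·4.472²·sin(360°/6) = 51.96 mm²); (rotated 10° about Z; rotation is an isometry so areas/perimeters/island counts are preserved). Overall, the cross-section is a single solid region. Net area = 51.96 mm².

51.96 mm²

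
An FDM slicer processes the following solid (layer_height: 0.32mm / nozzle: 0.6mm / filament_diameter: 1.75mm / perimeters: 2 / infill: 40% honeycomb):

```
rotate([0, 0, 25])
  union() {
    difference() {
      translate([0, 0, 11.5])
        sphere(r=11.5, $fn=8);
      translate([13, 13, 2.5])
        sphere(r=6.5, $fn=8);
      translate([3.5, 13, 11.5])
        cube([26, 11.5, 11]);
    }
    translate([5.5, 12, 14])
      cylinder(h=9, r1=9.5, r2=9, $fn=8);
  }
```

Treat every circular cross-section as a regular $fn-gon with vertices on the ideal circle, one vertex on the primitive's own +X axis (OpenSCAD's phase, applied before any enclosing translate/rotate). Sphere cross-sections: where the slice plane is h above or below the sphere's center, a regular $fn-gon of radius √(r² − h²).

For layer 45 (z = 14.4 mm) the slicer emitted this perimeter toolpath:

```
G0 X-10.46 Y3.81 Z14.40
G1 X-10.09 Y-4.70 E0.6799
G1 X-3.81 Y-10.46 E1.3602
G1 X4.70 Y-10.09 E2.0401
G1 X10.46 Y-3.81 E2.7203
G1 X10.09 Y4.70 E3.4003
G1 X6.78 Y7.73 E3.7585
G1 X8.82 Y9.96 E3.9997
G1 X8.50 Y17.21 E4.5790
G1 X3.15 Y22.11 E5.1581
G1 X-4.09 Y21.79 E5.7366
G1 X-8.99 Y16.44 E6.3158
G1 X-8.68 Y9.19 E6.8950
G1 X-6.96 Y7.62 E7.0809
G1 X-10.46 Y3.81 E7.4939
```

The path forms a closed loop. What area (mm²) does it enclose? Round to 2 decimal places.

Apply the shoelace formula to the sequence of (X, Y) vertices; enclosed area = 541.61 mm².

541.61 mm²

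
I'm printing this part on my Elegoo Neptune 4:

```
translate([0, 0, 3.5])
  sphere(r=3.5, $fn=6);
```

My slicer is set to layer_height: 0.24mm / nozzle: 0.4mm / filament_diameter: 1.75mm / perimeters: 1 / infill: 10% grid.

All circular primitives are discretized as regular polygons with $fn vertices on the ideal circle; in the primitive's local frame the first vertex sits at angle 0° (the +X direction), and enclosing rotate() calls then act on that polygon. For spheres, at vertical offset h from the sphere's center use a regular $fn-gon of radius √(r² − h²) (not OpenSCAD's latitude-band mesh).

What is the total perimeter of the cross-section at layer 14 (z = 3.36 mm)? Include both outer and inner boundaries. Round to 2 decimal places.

At z = 3.36 mm: the r=3.5 sphere contributes a regular 6-gon of circumradius √(3.5²−0.14²) = 3.497 (perimeter = 2·6·3.497·sin(180°/6) = 20.98 mm). Overall, the cross-section is a single solid region. Total boundary length (outer) = 20.98 mm.

20.98 mm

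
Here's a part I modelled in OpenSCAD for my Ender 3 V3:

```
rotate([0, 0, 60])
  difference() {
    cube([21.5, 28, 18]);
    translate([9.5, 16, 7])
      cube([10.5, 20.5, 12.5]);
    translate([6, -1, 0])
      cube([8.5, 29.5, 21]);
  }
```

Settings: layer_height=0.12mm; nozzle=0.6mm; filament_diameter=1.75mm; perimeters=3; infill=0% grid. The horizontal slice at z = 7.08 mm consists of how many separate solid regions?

At z = 7.08 mm: the 21.5×28 cube contributes its full rectangle; the cube at (9.5, 16) (footprint 10.5×20.5) is included at this height; the 8.5×29.5 cube at (6, -1) contributes its full rectangle; Subtracting the remaining from the first: starting from the 21.5×28 cube, the 10.5×20.5 cube at (9.5, 16) partially overlaps it — only the 126.00 mm² overlap (of its 215.25 mm²) is removed, clipping the outline; the 8.5×29.5 cube at (6, -1) partially overlaps it — only the 178.00 mm² overlap (of its 250.75 mm²) is removed, clipping the outline — 2 connected regions; (whole slice rotated 60° about Z — lengths, areas and connectivity unchanged). The result has 2 disconnected regions.

2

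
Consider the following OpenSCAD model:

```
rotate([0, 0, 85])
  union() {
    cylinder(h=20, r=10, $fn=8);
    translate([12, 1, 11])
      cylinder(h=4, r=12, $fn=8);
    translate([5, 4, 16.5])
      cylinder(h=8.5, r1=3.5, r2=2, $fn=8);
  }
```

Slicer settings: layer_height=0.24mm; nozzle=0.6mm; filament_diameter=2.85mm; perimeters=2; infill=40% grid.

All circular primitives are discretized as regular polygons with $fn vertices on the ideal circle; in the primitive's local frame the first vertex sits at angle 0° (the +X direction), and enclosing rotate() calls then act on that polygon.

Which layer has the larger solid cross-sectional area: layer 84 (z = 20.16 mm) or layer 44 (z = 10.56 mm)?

Layer 84 (z = 20.16): the cylinder does not reach this height (z outside [0, 20]); the cylinder at (12, 1) is not intersected at this z (z outside [11, 15]); the cone at (5, 4) contributes a regular 8-gon of circumradius 2.854 (interpolated between r1=3.5 and r2=2 at t=0.431) (area = (8/2)·2.854²·sin(360°/8) = 23.04 mm²); Taking the union: only the cone at (5, 4) is present, so the union is just that shape — area = 23.04 mm²; (whole slice rotated 85° about Z — lengths, areas and connectivity unchanged). So its area = 23.04 mm². Layer 44 (z = 10.56): the r=10 cylinder contributes a regular 8-gon of circumradius 10 (area = (8/2)·10.000²·sin(360°/8) = 282.84 mm²); the cylinder at (12, 1) does not reach this height (z outside [11, 15]); the cone at (5, 4) does not reach this height (z outside [16.5, 25]); Taking the union: only the r=10 cylinder is present, so the union is just that shape — area = 282.84 mm²; (whole slice rotated 85° about Z — lengths, areas and connectivity unchanged). So its area = 282.84 mm². Layer 44 is larger (282.84 vs 23.04 mm²).

layer 44 (z = 10.56 mm)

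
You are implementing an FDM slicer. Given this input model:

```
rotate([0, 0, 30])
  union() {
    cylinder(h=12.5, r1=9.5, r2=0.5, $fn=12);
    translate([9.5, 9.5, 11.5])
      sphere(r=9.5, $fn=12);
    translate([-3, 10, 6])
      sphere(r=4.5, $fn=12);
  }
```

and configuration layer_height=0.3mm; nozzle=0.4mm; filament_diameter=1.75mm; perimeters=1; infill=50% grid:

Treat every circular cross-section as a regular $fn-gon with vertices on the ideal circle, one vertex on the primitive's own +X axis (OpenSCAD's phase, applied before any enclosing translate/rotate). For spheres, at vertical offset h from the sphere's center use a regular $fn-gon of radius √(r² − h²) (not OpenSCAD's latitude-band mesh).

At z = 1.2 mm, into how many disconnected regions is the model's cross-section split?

At z = 1.2 mm: the cone contributes a regular 12-gon of circumradius 8.636 (interpolated between r1=9.5 and r2=0.5 at t=0.096); the sphere at (9.5, 9.5) is absent (|z−center|=10.300 > r=9.5); the sphere at (-3, 10) is absent (|z−center|=4.800 > r=4.5); Taking the union: only the cone is present, so the union is just that shape — 1 connected region; (whole slice rotated 30° about Z — lengths, areas and connectivity unchanged). The result has 1 disconnected region.

1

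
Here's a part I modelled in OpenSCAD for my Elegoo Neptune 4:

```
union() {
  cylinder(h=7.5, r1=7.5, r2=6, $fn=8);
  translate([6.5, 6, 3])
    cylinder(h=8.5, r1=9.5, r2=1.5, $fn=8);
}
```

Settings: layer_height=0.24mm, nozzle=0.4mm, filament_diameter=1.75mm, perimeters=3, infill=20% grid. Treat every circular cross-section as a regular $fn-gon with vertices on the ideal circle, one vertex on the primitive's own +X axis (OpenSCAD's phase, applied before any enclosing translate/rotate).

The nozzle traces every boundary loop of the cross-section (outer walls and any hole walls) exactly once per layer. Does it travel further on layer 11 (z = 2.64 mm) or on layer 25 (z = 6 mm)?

layer 25 (z = 6 mm)

Layer 11 (z = 2.64): the cone contributes a regular 8-gon of circumradius 6.972 (interpolated between r1=7.5 and r2=6 at t=0.352) (perimeter = 2·8·6.972·sin(180°/8) = 42.69 mm); the cone at (6.5, 6) is absent (z outside [3, 11.5]); Combining (union): only the cone is present, so the union is just that shape — boundary = 42.69 mm. So its perimeter = 42.69 mm. Layer 25 (z = 6): the cone contributes a regular 8-gon of circumradius 6.300 (interpolated between r1=7.5 and r2=6 at t=0.800) (perimeter = 2·8·6.300·sin(180°/8) = 38.57 mm); the cone at (6.5, 6) contributes a regular 8-gon of circumradius 6.676 (interpolated between r1=9.5 and r2=1.5 at t=0.353) (perimeter = 2·8·6.676·sin(180°/8) = 40.88 mm); Merging all regions: the regions partially overlap (shared area 20.43 mm²), so the edge portions inside another operand are dropped and the merged outline is re-measured after clipping — boundary = 59.12 mm. So its perimeter = 59.12 mm. Layer 25 is larger (59.12 vs 42.69 mm).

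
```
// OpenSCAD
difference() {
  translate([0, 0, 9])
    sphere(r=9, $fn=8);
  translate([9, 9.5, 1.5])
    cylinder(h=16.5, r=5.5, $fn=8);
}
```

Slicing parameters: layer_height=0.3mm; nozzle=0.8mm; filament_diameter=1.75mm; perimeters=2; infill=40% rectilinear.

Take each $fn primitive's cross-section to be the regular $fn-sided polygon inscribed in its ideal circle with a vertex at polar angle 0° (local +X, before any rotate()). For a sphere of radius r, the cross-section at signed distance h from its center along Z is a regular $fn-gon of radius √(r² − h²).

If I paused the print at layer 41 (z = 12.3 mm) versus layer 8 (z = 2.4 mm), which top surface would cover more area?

layer 41 (z = 12.3 mm)

Layer 41 (z = 12.3): the sphere: section is a regular 8-gon, circumradius = √(r²−h²) = √(9²−3.3²) = 8.373 (area = (8/2)·8.373²·sin(360°/8) = 198.30 mm²); the r=5.5 cylinder at (9, 9.5) gives a regular 8-gon of circumradius 5.5 (constant along its height) (area = (8/2)·5.500²·sin(360°/8) = 85.56 mm²); After the difference (first − rest): starting from the r=9 sphere (198.30 mm²), the r=5.5 cylinder at (9, 9.5) partially overlaps it — only the 0.73 mm² overlap (of its 85.56 mm²) is removed, clipping the outline — area = 197.57 mm². So its area = 197.57 mm². Layer 8 (z = 2.4): the r=9 sphere slices to a regular 8-gon of circumradius 6.119 (√(r²−h²) with h=6.6 from center) (area = (8/2)·6.119²·sin(360°/8) = 105.90 mm²); the cylinder at (9, 9.5): section is a regular 8-gon, circumradius r=5.5 (area = (8/2)·5.500²·sin(360°/8) = 85.56 mm²); Taking the first minus the rest: starting from the r=9 sphere (105.90 mm²), the r=5.5 cylinder at (9, 9.5) misses the remaining region (no effect) — area = 105.90 mm². So its area = 105.90 mm². Layer 41 is larger (197.57 vs 105.90 mm²).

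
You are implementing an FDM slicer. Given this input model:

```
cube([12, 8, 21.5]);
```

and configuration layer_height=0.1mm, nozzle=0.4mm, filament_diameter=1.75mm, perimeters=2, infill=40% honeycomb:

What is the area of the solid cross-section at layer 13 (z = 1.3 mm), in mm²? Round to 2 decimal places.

At z = 1.3 mm: the 12×8 cube contributes its full rectangle (area 96.00 mm²). Overall, the cross-section is a single solid region. Net area = 96.00 mm².

96.00 mm²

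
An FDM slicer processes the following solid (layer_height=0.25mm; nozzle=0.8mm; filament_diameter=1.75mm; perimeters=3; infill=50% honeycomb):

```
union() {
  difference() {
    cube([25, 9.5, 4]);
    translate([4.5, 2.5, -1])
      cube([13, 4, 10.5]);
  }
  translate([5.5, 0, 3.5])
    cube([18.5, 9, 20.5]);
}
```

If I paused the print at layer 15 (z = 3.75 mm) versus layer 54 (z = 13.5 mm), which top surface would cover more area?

Layer 15 (z = 3.75): the 25×9.5 cube contributes its full rectangle (area 237.50 mm²); the cube at (4.5, 2.5) (footprint 13×4) is included at this height (area 52.00 mm²); Subtracting the remaining from the first: starting from the 25×9.5 cube (237.50 mm²), the 13×4 cube at (4.5, 2.5) lies wholly inside it (removes its full 52.00 mm² and its 34.00 mm outline becomes a hole wall) — area = 185.50 mm²; the cube at (5.5, 0) is present — its section is the full 18.5×9 rectangle (area 166.50 mm²); Taking the union: the regions partially overlap — summed areas 352.00 mm² minus the doubly-counted overlap 118.50 mm² gives 233.50 mm² — area = 233.50 mm². So its area = 233.50 mm². Layer 54 (z = 13.5): the cube does not reach this height (z outside [0, 4]); the cube at (4.5, 2.5) is absent (z outside [-1, 9.5]); Subtracting the remaining from the first: the first operand is absent here, so nothing remains; the cube at (5.5, 0) (footprint 18.5×9) is included at this height (area 166.50 mm²); Combining (union): only the 18.5×9 cube at (5.5, 0) is present, so the union is just that shape — area = 166.50 mm². So its area = 166.50 mm². Layer 15 is larger (233.50 vs 166.50 mm²).

layer 15 (z = 3.75 mm)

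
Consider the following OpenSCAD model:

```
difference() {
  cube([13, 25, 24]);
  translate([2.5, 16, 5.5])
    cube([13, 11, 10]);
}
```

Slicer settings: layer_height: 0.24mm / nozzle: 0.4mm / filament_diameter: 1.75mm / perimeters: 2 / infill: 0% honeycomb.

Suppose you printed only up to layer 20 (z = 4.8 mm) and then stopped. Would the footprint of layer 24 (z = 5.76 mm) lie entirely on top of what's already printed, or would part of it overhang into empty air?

Compare the two slices. At z = 4.8: the 13×25 cube contributes its full rectangle (area 325.00 mm²); the cube at (2.5, 16) is absent (z outside [5.5, 15.5]); After the difference (first − rest): none of the subtracted shapes is present at this height, so the 13×25 cube is unchanged — area = 325.00 mm². At z = 5.76: the cube is present — its section is the full 13×25 rectangle (area 325.00 mm²); the cube at (2.5, 16) is present — its section is the full 13×11 rectangle (area 143.00 mm²); After the difference (first − rest): starting from the 13×25 cube (325.00 mm²), the 13×11 cube at (2.5, 16) partially overlaps it — only the 94.50 mm² overlap (of its 143.00 mm²) is removed, clipping the outline — area = 230.50 mm². Checking containment: the cross-section at z = 5.76 is a subset of the cross-section at z = 4.8.

entirely on top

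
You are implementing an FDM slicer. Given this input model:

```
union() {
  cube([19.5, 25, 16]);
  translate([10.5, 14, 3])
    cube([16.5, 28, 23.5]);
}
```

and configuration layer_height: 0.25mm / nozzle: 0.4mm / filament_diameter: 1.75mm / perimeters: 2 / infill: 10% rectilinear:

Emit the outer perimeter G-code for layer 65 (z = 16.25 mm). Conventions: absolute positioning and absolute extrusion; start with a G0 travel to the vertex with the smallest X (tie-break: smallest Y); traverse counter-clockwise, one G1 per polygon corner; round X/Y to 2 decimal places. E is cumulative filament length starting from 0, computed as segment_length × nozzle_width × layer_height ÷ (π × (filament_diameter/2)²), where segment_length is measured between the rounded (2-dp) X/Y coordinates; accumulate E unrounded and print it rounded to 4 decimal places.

G0 X10.50 Y14.00 Z16.25
G1 X27.00 Y14.00 E0.6860
G1 X27.00 Y42.00 E1.8501
G1 X10.50 Y42.00 E2.5361
G1 X10.50 Y14.00 E3.7002

At z = 16.25 mm: the cube is not intersected at this z (z outside [0, 16]); the cube at (10.5, 14) is present — its section is the full 16.5×28 rectangle; Combining (union): only the 16.5×28 cube at (10.5, 14) is present, so the union is just that shape — 1 connected region. The outline is a single polygon with 4 vertices. Extrusion per mm of travel: 0.4 × 0.25 / (π × 0.875²) = 0.041575. Accumulating E over each segment gives final E = 3.7002.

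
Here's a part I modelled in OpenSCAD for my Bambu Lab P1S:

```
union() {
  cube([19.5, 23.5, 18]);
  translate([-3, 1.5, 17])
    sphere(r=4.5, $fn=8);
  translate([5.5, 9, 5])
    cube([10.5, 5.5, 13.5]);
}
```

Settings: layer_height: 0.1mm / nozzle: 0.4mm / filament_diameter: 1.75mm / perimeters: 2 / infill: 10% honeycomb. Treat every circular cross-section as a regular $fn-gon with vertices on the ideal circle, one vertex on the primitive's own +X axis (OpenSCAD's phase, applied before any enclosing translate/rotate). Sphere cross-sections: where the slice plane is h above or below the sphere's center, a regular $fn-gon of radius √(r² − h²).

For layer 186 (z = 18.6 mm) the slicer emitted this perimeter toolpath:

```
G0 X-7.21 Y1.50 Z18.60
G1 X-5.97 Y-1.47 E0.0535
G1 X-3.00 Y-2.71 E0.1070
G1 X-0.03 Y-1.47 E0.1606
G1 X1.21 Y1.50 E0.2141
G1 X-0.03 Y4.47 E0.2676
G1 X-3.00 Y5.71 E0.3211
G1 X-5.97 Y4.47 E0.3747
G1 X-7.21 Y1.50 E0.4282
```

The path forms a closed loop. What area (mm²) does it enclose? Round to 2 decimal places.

50.01 mm²

Apply the shoelace formula to the sequence of (X, Y) vertices; enclosed area = 50.01 mm².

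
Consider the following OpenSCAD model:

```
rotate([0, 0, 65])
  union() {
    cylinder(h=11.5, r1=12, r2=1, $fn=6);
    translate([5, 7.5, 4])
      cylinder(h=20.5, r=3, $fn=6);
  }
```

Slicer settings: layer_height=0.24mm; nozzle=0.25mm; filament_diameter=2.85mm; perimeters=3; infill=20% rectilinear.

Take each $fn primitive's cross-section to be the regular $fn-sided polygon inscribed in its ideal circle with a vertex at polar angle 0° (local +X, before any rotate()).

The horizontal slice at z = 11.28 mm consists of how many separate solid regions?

2

At z = 11.28 mm: the cone: at t=0.981 of its height the radius interpolates to r₁+(r₂−r₁)t = 1.210, giving a regular 6-gon of that circumradius; the r=3 cylinder at (5, 7.5) gives a regular 6-gon of circumradius 3 (constant along its height); Taking the union: the 2 present regions are separate (no shared area or edge), so areas and boundary lengths simply add and each stays a separate island — 2 connected regions; (rotated 65° about Z; rotation is an isometry so areas/perimeters/island counts are preserved). The result has 2 disconnected regions.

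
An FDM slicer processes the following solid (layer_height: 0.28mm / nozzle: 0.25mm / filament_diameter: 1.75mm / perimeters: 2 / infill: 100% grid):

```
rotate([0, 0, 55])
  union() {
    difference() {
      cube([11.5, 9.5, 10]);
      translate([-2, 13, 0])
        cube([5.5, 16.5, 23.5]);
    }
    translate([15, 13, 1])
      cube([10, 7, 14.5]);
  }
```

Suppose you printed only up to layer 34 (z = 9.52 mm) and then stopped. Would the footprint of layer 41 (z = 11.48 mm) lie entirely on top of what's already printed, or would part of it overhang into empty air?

entirely on top

Compare the two slices. At z = 9.52: the cube (footprint 11.5×9.5) is included at this height (area 109.25 mm²); the cube at (-2, 13) (footprint 5.5×16.5) is included at this height (area 90.75 mm²); Taking the first minus the rest: starting from the 11.5×9.5 cube (109.25 mm²), the 5.5×16.5 cube at (-2, 13) misses the remaining region (no effect) — area = 109.25 mm²; the cube at (15, 13) is present — its section is the full 10×7 rectangle (area 70.00 mm²); Merging all regions: the 2 present regions are separate (no shared area or edge), so areas and boundary lengths simply add and each stays a separate island — area = 179.25 mm²; (whole slice rotated 55° about Z — lengths, areas and connectivity unchanged). At z = 11.48: the cube is not intersected at this z (z outside [0, 10]); the cube at (-2, 13) (footprint 5.5×16.5) is included at this height (area 90.75 mm²); Subtracting the remaining from the first: the first operand is absent here, so nothing remains; the cube at (15, 13) (footprint 10×7) is included at this height (area 70.00 mm²); Taking the union: only the 10×7 cube at (15, 13) is present, so the union is just that shape — area = 70.00 mm²; (rotated 55° about Z; rotation is an isometry so areas/perimeters/island counts are preserved). Checking containment: the cross-section at z = 11.48 is a subset of the cross-section at z = 9.52.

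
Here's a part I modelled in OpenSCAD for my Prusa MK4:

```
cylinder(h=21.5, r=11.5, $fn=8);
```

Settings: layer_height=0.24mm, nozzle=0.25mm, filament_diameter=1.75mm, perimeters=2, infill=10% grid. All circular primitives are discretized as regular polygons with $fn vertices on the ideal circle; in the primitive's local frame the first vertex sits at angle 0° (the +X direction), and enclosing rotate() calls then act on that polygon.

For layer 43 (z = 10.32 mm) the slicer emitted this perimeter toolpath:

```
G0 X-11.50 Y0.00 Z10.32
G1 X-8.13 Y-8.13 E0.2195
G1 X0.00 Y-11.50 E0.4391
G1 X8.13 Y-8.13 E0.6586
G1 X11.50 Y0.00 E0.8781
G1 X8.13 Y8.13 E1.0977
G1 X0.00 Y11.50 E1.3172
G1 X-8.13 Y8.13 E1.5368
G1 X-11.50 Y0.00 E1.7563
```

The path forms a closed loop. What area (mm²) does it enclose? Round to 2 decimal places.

Apply the shoelace formula to the sequence of (X, Y) vertices; enclosed area = 373.98 mm².

373.98 mm²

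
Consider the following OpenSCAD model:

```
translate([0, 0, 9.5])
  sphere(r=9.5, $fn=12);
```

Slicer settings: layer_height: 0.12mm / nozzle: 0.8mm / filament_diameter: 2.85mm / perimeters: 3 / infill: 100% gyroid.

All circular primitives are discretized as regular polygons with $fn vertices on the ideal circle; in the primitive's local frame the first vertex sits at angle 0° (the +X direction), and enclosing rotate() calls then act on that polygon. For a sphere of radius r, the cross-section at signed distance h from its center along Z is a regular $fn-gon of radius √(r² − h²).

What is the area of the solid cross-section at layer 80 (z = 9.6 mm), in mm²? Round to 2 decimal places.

270.72 mm²

At z = 9.6 mm: the r=9.5 sphere slices to a regular 12-gon of circumradius 9.499 (√(r²−h²) with h=0.1 from center) (area = (12/2)·9.499²·sin(360°/12) = 270.72 mm²). Overall, the cross-section is a single solid region. Net area = 270.72 mm².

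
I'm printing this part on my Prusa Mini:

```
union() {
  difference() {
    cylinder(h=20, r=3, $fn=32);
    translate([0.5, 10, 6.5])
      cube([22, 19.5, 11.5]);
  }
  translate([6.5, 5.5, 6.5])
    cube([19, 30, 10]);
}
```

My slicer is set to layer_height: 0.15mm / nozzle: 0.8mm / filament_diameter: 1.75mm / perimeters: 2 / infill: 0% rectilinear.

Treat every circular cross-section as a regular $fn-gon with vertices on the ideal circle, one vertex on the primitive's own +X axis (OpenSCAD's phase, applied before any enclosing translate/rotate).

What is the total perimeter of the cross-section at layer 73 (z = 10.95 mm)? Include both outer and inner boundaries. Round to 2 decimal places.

116.82 mm

At z = 10.95 mm: the cylinder: section is a regular 32-gon, circumradius r=3 (perimeter = 2·32·3.000·sin(180°/32) = 18.82 mm); the cube at (0.5, 10) (footprint 22×19.5) is included at this height (perimeter 83.00 mm); Taking the first minus the rest: starting from the r=3 cylinder, the 22×19.5 cube at (0.5, 10) misses the remaining region (no effect) — boundary = 18.82 mm; the cube at (6.5, 5.5) (footprint 19×30) is included at this height (perimeter 98.00 mm); Combining (union): the 2 present regions are separate (no shared area or edge), so areas and boundary lengths simply add and each stays a separate island — boundary = 116.82 mm. Overall, the cross-section has 2 separate islands. Total boundary length (outer) = 116.82 mm.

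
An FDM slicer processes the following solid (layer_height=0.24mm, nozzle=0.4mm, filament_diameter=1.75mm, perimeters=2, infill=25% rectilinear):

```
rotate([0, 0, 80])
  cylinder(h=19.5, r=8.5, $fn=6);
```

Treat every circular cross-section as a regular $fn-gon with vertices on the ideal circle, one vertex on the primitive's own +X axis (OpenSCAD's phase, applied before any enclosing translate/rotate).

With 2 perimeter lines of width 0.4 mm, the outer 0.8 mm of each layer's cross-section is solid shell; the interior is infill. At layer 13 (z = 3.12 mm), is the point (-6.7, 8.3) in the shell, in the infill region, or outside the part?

At z = 3.12 mm: the r=8.5 cylinder contributes a regular 6-gon of circumradius 8.5; (whole slice rotated 80° about Z — lengths, areas and connectivity unchanged). Overall, the cross-section is a single solid region. Undo the 80° rotation: the query point maps to (7.010, 8.039) in the un-rotated model frame. The nearest boundary edge runs (8.50, 0.00)→(4.25, 7.36); distance from the point to it = 2.73 mm. The point is not inside any of the regions above, so it lies outside the cross-section (2.73 mm from the nearest boundary).

outside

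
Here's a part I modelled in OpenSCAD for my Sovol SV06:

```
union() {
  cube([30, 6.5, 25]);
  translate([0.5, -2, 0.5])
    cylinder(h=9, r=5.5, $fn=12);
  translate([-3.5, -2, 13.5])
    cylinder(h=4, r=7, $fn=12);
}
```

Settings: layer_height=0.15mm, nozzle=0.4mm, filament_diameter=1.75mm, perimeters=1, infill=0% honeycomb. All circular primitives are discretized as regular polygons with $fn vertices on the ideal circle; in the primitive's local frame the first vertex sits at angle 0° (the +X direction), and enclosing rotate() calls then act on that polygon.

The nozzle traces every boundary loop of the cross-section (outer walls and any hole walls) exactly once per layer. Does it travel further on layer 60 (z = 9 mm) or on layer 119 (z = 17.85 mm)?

Layer 60 (z = 9): the cube is present — its section is the full 30×6.5 rectangle (perimeter 73.00 mm); the cylinder at (0.5, -2): section is a regular 12-gon, circumradius r=5.5 (perimeter = 2·12·5.500·sin(180°/12) = 34.16 mm); the cylinder at (-3.5, -2) is not intersected at this z (z outside [13.5, 17.5]); Merging all regions: the regions partially overlap (shared area 13.94 mm²), so the edge portions inside another operand are dropped and the merged outline is re-measured after clipping — boundary = 91.35 mm. So its perimeter = 91.35 mm. Layer 119 (z = 17.85): the 30×6.5 cube contributes its full rectangle (perimeter 73.00 mm); the cylinder at (0.5, -2) does not reach this height (z outside [0.5, 9.5]); the cylinder at (-3.5, -2) is not intersected at this z (z outside [13.5, 17.5]); Combining (union): only the 30×6.5 cube is present, so the union is just that shape — boundary = 73.00 mm. So its perimeter = 73.00 mm. Layer 60 is larger (91.35 vs 73.00 mm).

layer 60 (z = 9 mm)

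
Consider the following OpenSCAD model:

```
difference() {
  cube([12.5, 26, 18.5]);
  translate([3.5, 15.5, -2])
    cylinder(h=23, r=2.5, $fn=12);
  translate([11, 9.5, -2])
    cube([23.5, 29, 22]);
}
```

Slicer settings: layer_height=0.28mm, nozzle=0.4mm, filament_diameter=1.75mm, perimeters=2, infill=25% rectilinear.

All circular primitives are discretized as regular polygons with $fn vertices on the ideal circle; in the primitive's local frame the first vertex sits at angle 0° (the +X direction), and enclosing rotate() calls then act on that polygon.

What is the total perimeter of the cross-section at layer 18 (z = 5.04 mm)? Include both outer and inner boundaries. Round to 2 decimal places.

At z = 5.04 mm: the 12.5×26 cube contributes its full rectangle (perimeter 77.00 mm); the cylinder at (3.5, 15.5): section is a regular 12-gon, circumradius r=2.5 (perimeter = 2·12·2.500·sin(180°/12) = 15.53 mm); the cube at (11, 9.5) (footprint 23.5×29) is included at this height (perimeter 105.00 mm); Taking the first minus the rest: starting from the 12.5×26 cube, the r=2.5 cylinder at (3.5, 15.5) lies wholly inside it (removes its full 18.75 mm² and its 15.53 mm outline becomes a hole wall); the 23.5×29 cube at (11, 9.5) partially overlaps it — only the 24.75 mm² overlap (of its 681.50 mm²) is removed, clipping the outline — boundary (outer + 1 inner loop) = 92.53 mm. Overall, the cross-section is one region with 1 hole. Total boundary length (outer + inner) = 92.53 mm.

92.53 mm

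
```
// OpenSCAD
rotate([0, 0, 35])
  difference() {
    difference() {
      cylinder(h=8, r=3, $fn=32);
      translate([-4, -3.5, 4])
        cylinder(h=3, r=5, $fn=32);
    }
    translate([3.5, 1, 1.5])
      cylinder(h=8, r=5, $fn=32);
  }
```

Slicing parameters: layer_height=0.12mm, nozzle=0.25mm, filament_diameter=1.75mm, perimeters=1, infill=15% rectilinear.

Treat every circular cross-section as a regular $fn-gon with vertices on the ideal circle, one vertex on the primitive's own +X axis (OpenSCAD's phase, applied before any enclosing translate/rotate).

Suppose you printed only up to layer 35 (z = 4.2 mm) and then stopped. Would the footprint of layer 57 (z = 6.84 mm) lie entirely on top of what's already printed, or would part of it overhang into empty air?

Compare the two slices. At z = 4.2: the r=3 cylinder gives a regular 32-gon of circumradius 3 (constant along its height) (area = (32/2)·3.000²·sin(360°/32) = 28.09 mm²); the cylinder at (-4, -3.5): section is a regular 32-gon, circumradius r=5 (area = (32/2)·5.000²·sin(360°/32) = 78.04 mm²); After the difference (first − rest): starting from the r=3 cylinder (28.09 mm²), the r=5 cylinder at (-4, -3.5) partially overlaps it — only the 10.38 mm² overlap (of its 78.04 mm²) is removed, clipping the outline — area = 17.71 mm²; the r=5 cylinder at (3.5, 1) gives a regular 32-gon of circumradius 5 (constant along its height) (area = (32/2)·5.000²·sin(360°/32) = 78.04 mm²); After the difference (first − rest): starting from the result so far (17.71 mm²), the r=5 cylinder at (3.5, 1) partially overlaps it — only the 16.35 mm² overlap (of its 78.04 mm²) is removed, clipping the outline — area = 1.36 mm²; (rotated 35° about Z; rotation is an isometry so areas/perimeters/island counts are preserved). At z = 6.84: the cylinder: section is a regular 32-gon, circumradius r=3 (area = (32/2)·3.000²·sin(360°/32) = 28.09 mm²); the r=5 cylinder at (-4, -3.5) gives a regular 32-gon of circumradius 5 (constant along its height) (area = (32/2)·5.000²·sin(360°/32) = 78.04 mm²); After the difference (first − rest): starting from the r=3 cylinder (28.09 mm²), the r=5 cylinder at (-4, -3.5) partially overlaps it — only the 10.38 mm² overlap (of its 78.04 mm²) is removed, clipping the outline — area = 17.71 mm²; the r=5 cylinder at (3.5, 1) gives a regular 32-gon of circumradius 5 (constant along its height) (area = (32/2)·5.000²·sin(360°/32) = 78.04 mm²); Taking the first minus the rest: starting from the result so far (17.71 mm²), the r=5 cylinder at (3.5, 1) partially overlaps it — only the 16.35 mm² overlap (of its 78.04 mm²) is removed, clipping the outline — area = 1.36 mm²; (rotated 35° about Z; rotation is an isometry so areas/perimeters/island counts are preserved). Checking containment: the cross-section at z = 6.84 is a subset of the cross-section at z = 4.2.

entirely on top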